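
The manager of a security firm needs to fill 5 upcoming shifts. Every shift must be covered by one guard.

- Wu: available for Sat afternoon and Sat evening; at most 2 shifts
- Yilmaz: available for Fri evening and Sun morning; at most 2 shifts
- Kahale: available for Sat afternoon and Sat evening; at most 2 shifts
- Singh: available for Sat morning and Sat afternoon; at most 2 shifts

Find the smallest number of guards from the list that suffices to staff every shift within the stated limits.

3

5 slots to fill and no one can take more than 2, so at least ⌈5/2⌉ = 3 guards are needed.
Wu, Yilmaz, and Singh alone can cover everything: Fri evening→Yilmaz, Sat morning→Singh, Sat afternoon→Wu, Sat evening→Wu, Sun morning→Yilmaz.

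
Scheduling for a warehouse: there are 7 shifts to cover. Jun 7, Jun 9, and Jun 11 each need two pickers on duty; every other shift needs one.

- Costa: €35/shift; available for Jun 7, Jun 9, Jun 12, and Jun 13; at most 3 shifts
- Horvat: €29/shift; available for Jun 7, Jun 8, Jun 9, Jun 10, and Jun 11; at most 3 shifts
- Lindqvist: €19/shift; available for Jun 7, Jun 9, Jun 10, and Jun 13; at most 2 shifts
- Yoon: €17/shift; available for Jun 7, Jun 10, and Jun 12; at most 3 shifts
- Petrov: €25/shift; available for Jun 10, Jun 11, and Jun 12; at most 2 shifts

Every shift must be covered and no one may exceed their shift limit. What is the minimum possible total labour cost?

Jun 8 can only be covered by Horvat, so that assignment is forced.
Jun 11 can only be covered by Horvat and Petrov, so that assignment is forced.
Picking the cheapest available picker for each shift independently would cost €220, but that ignores the shift limits.
An optimal schedule: Jun 7→Yoon+Costa, Jun 8→Horvat, Jun 9→Lindqvist+Horvat, Jun 10→Yoon, Jun 11→Petrov+Horvat, Jun 12→Yoon, Jun 13→Lindqvist.
Total: 17 + 35 + 29 + 19 + 29 + 17 + 25 + 29 + 17 + 19 = €236.

€236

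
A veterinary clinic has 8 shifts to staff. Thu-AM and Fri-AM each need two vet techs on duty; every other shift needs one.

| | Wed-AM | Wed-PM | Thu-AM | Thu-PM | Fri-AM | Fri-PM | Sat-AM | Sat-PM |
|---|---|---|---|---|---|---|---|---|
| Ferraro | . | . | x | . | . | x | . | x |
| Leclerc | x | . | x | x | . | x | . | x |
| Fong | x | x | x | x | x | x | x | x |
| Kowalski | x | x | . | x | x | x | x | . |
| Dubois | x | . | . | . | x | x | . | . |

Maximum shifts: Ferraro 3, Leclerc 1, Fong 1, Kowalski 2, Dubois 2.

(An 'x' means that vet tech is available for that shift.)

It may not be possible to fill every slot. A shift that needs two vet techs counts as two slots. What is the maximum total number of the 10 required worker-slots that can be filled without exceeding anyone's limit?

9

Total capacity across all vet techs is 3+1+1+2+2 = 9, and 10 slots are needed, so at most 9 can be filled.
An assignment achieving 9: Wed-AM→Dubois, Wed-PM→Fong, Thu-AM→Ferraro+Leclerc, Thu-PM→Kowalski, Fri-AM→Dubois, Fri-PM→Ferraro, Sat-AM→Kowalski, Sat-PM→Ferraro.
Loads: Ferraro 3/3, Leclerc 1/1, Fong 1/1, Kowalski 2/2, Dubois 2/2.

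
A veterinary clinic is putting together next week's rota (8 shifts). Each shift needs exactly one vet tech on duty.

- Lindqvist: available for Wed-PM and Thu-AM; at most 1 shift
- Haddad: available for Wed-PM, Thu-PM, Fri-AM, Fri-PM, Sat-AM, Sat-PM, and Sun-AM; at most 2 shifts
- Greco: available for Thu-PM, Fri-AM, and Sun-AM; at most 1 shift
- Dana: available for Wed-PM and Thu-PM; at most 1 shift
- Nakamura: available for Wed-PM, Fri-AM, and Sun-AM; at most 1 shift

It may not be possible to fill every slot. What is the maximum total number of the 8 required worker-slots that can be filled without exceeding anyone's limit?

Total capacity across all vet techs is 1+2+1+1+1 = 6, and 8 slots are needed, so at most 6 can be filled.
An assignment achieving 6: Wed-PM→Dana, Thu-AM→Lindqvist, Thu-PM→Greco, Fri-AM→Nakamura, Fri-PM→Haddad, Sat-AM→Haddad.
Loads: Lindqvist 1/1, Haddad 2/2, Greco 1/1, Dana 1/1, Nakamura 1/1.

6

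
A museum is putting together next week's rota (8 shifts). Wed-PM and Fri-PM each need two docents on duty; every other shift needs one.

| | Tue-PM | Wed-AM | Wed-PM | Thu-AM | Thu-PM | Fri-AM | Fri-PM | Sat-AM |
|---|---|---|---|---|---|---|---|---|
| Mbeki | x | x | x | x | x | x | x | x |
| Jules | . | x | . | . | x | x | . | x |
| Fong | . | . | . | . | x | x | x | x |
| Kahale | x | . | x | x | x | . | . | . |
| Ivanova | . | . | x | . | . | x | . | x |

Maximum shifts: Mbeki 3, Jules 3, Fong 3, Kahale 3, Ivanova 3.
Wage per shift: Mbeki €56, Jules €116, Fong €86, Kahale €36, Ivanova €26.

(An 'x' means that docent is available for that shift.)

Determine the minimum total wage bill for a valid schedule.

€440

Fri-PM can only be covered by Mbeki and Fong, so that assignment is forced.
Picking the cheapest available docent for each shift independently would cost €420, but that ignores the shift limits.
An optimal schedule: Tue-PM→Kahale, Wed-AM→Mbeki, Wed-PM→Ivanova+Kahale, Thu-AM→Kahale, Thu-PM→Mbeki, Fri-AM→Ivanova, Fri-PM→Mbeki+Fong, Sat-AM→Ivanova.
Total: 36 + 56 + 26 + 36 + 36 + 56 + 26 + 56 + 86 + 26 = €440.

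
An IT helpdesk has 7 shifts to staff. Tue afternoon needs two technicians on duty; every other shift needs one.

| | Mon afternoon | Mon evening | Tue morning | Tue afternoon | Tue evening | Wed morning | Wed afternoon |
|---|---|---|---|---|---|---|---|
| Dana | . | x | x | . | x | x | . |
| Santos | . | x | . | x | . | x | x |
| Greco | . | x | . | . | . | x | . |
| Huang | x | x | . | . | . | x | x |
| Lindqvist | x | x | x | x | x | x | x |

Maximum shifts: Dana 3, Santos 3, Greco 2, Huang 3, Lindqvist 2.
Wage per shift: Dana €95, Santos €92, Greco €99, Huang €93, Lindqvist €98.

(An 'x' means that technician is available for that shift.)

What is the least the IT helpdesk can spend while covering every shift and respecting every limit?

Tue afternoon can only be covered by Santos and Lindqvist, so that assignment is forced.
Picking the cheapest available technician for each shift independently would cost €749, but that ignores the shift limits.
An optimal schedule: Mon afternoon→Huang, Mon evening→Santos, Tue morning→Dana, Tue afternoon→Santos+Lindqvist, Tue evening→Dana, Wed morning→Huang, Wed afternoon→Santos.
Total: 93 + 92 + 95 + 92 + 98 + 95 + 93 + 92 = €750.

€750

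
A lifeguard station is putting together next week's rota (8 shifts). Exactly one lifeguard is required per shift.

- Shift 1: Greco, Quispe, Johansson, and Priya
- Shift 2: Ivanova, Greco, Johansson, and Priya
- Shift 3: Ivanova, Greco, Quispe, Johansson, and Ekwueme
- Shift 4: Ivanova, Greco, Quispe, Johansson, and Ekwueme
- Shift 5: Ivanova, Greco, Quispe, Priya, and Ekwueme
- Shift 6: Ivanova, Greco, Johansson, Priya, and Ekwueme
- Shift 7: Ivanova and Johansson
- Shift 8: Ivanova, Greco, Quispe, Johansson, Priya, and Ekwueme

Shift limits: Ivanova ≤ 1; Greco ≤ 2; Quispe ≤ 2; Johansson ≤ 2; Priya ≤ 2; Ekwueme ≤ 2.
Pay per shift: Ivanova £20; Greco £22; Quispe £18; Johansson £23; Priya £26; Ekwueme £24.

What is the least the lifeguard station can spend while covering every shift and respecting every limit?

£170

Picking the cheapest available lifeguard for each shift independently would cost £150, but that ignores the shift limits.
An optimal schedule: Shift 1→Quispe, Shift 2→Greco, Shift 3→Quispe, Shift 4→Greco, Shift 5→Ekwueme, Shift 6→Johansson, Shift 7→Ivanova, Shift 8→Johansson.
Total: 18 + 22 + 18 + 22 + 24 + 23 + 20 + 23 = £170.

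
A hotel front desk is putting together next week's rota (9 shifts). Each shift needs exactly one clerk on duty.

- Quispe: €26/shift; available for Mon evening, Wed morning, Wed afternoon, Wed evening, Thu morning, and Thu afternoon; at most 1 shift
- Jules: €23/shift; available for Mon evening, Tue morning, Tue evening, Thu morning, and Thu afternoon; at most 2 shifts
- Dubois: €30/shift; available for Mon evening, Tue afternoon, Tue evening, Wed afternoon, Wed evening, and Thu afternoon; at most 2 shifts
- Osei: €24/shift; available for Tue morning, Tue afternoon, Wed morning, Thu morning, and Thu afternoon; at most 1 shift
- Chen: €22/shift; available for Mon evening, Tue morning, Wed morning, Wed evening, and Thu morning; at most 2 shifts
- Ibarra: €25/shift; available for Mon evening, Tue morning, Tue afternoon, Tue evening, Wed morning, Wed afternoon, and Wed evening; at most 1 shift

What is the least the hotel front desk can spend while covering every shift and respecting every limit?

Picking the cheapest available clerk for each shift independently would cost €205, but that ignores the shift limits.
An optimal schedule: Mon evening→Ibarra, Tue morning→Jules, Tue afternoon→Dubois, Tue evening→Jules, Wed morning→Osei, Wed afternoon→Quispe, Wed evening→Chen, Thu morning→Chen, Thu afternoon→Dubois.
Total: 25 + 23 + 30 + 23 + 24 + 26 + 22 + 22 + 30 = €225.

€225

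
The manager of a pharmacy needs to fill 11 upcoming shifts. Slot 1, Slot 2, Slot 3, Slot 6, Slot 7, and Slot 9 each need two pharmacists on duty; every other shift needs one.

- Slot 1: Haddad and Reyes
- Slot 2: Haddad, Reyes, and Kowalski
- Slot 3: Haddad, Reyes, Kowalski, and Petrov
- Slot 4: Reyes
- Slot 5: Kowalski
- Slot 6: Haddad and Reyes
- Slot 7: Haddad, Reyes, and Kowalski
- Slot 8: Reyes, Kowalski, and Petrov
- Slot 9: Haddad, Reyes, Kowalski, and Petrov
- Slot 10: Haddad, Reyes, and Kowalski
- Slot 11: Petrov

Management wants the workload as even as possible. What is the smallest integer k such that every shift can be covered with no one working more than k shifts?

5

With 4 pharmacists and 17 worker-slots to fill, someone must work at least ⌈17/4⌉ = 5 shifts, so k ≥ 5.
k = 5 works: Slot 1→Haddad+Reyes, Slot 2→Haddad+Reyes, Slot 3→Kowalski+Petrov, Slot 4→Reyes, Slot 5→Kowalski, Slot 6→Haddad+Reyes, Slot 7→Haddad+Reyes, Slot 8→Kowalski, Slot 9→Kowalski+Petrov, Slot 10→Haddad, Slot 11→Petrov.
Loads: Haddad 5, Reyes 5, Kowalski 4, Petrov 3 — all ≤ 5.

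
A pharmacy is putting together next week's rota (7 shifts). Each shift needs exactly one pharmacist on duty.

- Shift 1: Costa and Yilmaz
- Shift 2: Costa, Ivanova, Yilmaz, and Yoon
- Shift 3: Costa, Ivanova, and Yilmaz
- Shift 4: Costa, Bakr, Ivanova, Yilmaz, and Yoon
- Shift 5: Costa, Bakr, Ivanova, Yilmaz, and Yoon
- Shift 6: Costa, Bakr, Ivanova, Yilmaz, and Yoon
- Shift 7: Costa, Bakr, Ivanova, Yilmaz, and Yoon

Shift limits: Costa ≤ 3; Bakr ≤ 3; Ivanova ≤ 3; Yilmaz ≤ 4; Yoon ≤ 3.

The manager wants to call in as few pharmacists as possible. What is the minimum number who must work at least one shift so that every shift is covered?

7 slots to fill and no one can take more than 4, so at least ⌈7/4⌉ = 2 pharmacists are needed.
Costa and Yilmaz alone can cover everything: Shift 1→Costa, Shift 2→Costa, Shift 3→Costa, Shift 4→Yilmaz, Shift 5→Yilmaz, Shift 6→Yilmaz, Shift 7→Yilmaz.

2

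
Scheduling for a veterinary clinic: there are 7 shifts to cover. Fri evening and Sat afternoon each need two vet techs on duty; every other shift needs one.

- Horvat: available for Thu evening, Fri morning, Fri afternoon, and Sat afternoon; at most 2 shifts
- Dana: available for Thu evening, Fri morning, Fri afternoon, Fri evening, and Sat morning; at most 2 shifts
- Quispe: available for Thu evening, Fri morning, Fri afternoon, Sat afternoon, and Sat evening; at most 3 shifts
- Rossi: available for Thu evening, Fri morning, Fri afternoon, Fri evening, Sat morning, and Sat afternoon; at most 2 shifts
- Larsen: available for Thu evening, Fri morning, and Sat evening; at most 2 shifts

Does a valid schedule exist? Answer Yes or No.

Yes

Fri evening can only be covered by Dana and Rossi, so that assignment is forced.
One valid schedule: Thu evening→Quispe, Fri morning→Rossi, Fri afternoon→Horvat, Fri evening→Dana+Rossi, Sat morning→Dana, Sat afternoon→Horvat+Quispe, Sat evening→Quispe.
Loads: Horvat 2/2, Dana 2/2, Quispe 3/3, Rossi 2/2, Larsen 0/2 — all within limits.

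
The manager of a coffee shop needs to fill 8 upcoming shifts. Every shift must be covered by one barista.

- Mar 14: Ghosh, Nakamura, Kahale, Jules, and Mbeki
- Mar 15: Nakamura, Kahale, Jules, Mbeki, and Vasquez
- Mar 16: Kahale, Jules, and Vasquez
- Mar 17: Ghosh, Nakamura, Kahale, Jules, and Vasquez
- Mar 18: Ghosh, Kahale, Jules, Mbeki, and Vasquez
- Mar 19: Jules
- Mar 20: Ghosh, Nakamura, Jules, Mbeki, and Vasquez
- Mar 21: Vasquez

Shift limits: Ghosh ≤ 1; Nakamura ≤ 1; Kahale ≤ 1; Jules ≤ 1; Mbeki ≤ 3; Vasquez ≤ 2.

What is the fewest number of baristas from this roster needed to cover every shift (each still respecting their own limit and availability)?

8 slots to fill and no one can take more than 3, so at least ⌈8/3⌉ = 3 baristas are needed.
Any 4 baristas together have capacity at most 3+2+1+1 = 7 < 8 slots, so 4 can never suffice.
Ghosh, Nakamura, Jules, Mbeki, and Vasquez alone can cover everything: Mar 14→Ghosh, Mar 15→Mbeki, Mar 16→Vasquez, Mar 17→Nakamura, Mar 18→Mbeki, Mar 19→Jules, Mar 20→Mbeki, Mar 21→Vasquez.

5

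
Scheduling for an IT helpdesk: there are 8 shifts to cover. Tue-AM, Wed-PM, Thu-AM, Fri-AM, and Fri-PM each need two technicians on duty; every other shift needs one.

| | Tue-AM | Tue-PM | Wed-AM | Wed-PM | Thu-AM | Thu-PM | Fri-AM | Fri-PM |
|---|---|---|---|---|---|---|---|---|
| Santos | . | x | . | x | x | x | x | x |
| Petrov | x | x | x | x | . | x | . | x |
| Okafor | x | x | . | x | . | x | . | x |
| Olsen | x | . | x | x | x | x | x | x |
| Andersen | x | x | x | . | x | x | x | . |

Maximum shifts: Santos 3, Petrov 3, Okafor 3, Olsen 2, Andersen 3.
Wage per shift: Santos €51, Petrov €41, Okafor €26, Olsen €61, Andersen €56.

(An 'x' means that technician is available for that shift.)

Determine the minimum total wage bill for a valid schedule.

€583

Picking the cheapest available technician for each shift independently would cost €508, but that ignores the shift limits.
An optimal schedule: Tue-AM→Okafor+Andersen, Tue-PM→Okafor, Wed-AM→Petrov, Wed-PM→Petrov+Santos, Thu-AM→Santos+Andersen, Thu-PM→Okafor, Fri-AM→Santos+Andersen, Fri-PM→Petrov+Olsen.
Total: 26 + 56 + 26 + 41 + 41 + 51 + 51 + 56 + 26 + 51 + 56 + 41 + 61 = €583.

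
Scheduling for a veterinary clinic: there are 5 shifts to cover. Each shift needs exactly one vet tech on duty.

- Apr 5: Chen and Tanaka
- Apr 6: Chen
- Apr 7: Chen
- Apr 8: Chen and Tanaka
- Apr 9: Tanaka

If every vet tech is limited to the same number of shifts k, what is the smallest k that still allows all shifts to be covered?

3

With 2 vet techs and 5 worker-slots to fill, someone must work at least ⌈5/2⌉ = 3 shifts, so k ≥ 3.
k = 3 works: Apr 5→Chen, Apr 6→Chen, Apr 7→Chen, Apr 8→Tanaka, Apr 9→Tanaka.
Loads: Chen 3, Tanaka 2 — all ≤ 3.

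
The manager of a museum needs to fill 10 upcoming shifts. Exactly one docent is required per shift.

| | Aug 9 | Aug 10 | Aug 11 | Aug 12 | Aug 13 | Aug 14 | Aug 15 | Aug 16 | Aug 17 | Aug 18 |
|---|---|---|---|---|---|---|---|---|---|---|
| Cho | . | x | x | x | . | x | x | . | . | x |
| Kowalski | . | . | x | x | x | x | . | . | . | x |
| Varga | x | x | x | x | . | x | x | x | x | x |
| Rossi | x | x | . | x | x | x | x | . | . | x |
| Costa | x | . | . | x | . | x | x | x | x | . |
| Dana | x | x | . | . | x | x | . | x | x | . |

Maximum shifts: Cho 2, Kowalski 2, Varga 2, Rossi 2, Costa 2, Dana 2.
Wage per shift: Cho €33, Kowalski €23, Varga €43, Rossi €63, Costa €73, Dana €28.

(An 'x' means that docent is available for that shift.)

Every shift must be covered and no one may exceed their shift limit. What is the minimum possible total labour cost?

€380

Picking the cheapest available docent for each shift independently would cost €260, but that ignores the shift limits.
An optimal schedule: Aug 9→Varga, Aug 10→Cho, Aug 11→Kowalski, Aug 12→Rossi, Aug 13→Kowalski, Aug 14→Rossi, Aug 15→Cho, Aug 16→Dana, Aug 17→Dana, Aug 18→Varga.
Total: 43 + 33 + 23 + 63 + 23 + 63 + 33 + 28 + 28 + 43 = €380.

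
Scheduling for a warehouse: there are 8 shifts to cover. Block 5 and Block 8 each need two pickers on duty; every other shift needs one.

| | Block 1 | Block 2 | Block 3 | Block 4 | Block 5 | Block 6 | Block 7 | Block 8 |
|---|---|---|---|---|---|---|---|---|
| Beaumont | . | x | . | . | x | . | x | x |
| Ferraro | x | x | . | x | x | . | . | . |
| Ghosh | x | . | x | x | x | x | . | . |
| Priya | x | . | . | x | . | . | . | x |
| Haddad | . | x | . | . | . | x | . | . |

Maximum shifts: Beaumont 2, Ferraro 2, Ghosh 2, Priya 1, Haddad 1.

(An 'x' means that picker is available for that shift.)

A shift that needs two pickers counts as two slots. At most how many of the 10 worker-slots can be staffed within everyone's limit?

8

Total capacity across all pickers is 2+2+2+1+1 = 8, and 10 slots are needed, so at most 8 can be filled.
An assignment achieving 8: Block 1→Ferraro, Block 2→Haddad, Block 3→Ghosh, Block 4→Ferraro, Block 6→Ghosh, Block 7→Beaumont, Block 8→Beaumont+Priya.
Loads: Beaumont 2/2, Ferraro 2/2, Ghosh 2/2, Priya 1/1, Haddad 1/1.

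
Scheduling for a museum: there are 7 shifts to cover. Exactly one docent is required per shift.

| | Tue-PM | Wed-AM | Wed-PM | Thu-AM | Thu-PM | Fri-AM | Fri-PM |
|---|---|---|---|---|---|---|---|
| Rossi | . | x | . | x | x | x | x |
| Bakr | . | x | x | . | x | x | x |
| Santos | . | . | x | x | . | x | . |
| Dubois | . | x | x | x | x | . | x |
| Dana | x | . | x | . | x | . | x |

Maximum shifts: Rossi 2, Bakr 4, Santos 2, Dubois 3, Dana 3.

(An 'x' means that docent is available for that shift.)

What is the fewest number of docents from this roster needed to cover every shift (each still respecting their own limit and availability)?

3

7 slots to fill and no one can take more than 4, so at least ⌈7/4⌉ = 2 docents are needed.
No set of 2 docents can cover every shift (each such set leaves at least one shift with no one available or exceeds a cap).
Rossi, Bakr, and Dana alone can cover everything: Tue-PM→Dana, Wed-AM→Rossi, Wed-PM→Bakr, Thu-AM→Rossi, Thu-PM→Bakr, Fri-AM→Bakr, Fri-PM→Bakr.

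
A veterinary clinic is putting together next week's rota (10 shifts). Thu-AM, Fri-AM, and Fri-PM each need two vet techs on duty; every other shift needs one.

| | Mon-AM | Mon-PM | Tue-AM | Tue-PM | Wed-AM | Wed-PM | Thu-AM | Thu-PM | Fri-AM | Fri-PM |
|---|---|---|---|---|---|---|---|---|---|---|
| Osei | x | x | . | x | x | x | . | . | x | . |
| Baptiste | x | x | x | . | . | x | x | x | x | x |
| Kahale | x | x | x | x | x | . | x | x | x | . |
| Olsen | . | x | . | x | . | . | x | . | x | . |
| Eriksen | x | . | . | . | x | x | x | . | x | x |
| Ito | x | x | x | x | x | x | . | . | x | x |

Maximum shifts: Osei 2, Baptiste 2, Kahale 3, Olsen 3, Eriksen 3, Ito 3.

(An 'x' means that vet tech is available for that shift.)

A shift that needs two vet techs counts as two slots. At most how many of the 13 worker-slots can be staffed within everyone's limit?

13

Total capacity across all vet techs is 2+2+3+3+3+3 = 16, and 13 slots are needed, so at most 13 can be filled.
An assignment achieving 13: Mon-AM→Kahale, Mon-PM→Kahale, Tue-AM→Baptiste, Tue-PM→Osei, Wed-AM→Osei, Wed-PM→Eriksen, Thu-AM→Kahale+Olsen, Thu-PM→Baptiste, Fri-AM→Olsen+Eriksen, Fri-PM→Eriksen+Ito.
Loads: Osei 2/2, Baptiste 2/2, Kahale 3/3, Olsen 2/3, Eriksen 3/3, Ito 1/3.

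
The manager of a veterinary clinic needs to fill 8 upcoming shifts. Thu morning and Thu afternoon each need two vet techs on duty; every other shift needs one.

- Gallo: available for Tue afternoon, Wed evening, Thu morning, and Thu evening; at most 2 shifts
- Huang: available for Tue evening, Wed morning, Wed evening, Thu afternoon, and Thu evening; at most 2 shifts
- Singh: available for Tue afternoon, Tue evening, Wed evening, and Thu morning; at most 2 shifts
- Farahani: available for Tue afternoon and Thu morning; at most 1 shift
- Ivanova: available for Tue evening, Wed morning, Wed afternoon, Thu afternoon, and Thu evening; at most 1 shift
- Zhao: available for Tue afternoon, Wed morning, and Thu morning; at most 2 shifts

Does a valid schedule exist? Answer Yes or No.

Total capacity is 10 and 10 slots are needed, so capacity alone doesn't rule it out.
Shifts {Wed afternoon, Thu afternoon} need 3 worker-slots in total, but the vet techs available for any of those shifts (Huang and Ivanova) can supply at most 2 among them. So no valid schedule exists.

No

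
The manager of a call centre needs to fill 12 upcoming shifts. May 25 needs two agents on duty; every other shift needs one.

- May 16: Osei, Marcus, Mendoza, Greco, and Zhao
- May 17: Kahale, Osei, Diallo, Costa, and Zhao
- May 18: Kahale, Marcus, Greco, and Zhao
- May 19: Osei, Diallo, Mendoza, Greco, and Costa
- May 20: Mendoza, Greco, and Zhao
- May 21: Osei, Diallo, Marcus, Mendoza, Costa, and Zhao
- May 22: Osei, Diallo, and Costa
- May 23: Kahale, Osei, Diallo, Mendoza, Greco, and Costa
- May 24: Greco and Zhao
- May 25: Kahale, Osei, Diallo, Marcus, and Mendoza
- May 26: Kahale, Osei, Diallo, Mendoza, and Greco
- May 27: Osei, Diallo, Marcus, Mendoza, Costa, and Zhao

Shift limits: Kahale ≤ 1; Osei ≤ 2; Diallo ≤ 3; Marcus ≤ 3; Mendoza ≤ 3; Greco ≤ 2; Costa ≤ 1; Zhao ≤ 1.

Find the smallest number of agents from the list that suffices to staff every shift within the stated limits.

13 slots to fill and no one can take more than 3, so at least ⌈13/3⌉ = 5 agents are needed.
Osei, Diallo, Marcus, Mendoza, and Greco alone can cover everything: May 16→Marcus, May 17→Osei, May 18→Marcus, May 19→Diallo, May 20→Mendoza, May 21→Diallo, May 22→Osei, May 23→Diallo, May 24→Greco, May 25→Marcus+Mendoza, May 26→Greco, May 27→Mendoza.

5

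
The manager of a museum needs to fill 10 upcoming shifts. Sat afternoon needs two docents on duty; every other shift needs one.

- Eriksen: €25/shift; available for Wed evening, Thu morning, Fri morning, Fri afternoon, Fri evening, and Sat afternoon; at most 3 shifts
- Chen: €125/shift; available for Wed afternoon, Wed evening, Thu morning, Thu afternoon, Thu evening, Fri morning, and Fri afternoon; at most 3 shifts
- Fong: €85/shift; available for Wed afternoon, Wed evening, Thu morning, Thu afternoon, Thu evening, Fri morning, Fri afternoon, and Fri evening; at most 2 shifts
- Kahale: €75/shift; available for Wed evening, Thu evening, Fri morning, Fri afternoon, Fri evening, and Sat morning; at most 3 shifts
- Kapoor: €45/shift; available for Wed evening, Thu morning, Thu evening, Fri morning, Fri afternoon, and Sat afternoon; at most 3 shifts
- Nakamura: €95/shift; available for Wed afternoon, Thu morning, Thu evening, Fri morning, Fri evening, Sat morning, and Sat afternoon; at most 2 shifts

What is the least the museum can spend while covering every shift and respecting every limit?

Picking the cheapest available docent for each shift independently would cost €485, but that ignores the shift limits.
An optimal schedule: Wed afternoon→Fong, Wed evening→Eriksen, Thu morning→Kapoor, Thu afternoon→Fong, Thu evening→Kapoor, Fri morning→Kahale, Fri afternoon→Kahale, Fri evening→Eriksen, Sat morning→Kahale, Sat afternoon→Eriksen+Kapoor.
Total: 85 + 25 + 45 + 85 + 45 + 75 + 75 + 25 + 75 + 25 + 45 = €605.

€605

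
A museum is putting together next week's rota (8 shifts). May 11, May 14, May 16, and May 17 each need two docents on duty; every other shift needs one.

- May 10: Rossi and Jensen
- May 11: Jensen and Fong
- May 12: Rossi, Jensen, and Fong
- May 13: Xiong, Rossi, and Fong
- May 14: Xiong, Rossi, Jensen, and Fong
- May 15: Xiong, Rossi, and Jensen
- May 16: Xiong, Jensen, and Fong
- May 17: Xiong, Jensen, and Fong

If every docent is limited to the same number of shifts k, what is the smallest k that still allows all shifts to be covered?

3

With 4 docents and 12 worker-slots to fill, someone must work at least ⌈12/4⌉ = 3 shifts, so k ≥ 3.
k = 3 works: May 10→Rossi, May 11→Jensen+Fong, May 12→Rossi, May 13→Xiong, May 14→Rossi+Fong, May 15→Xiong, May 16→Xiong+Jensen, May 17→Jensen+Fong.
Loads: Xiong 3, Rossi 3, Jensen 3, Fong 3 — all ≤ 3.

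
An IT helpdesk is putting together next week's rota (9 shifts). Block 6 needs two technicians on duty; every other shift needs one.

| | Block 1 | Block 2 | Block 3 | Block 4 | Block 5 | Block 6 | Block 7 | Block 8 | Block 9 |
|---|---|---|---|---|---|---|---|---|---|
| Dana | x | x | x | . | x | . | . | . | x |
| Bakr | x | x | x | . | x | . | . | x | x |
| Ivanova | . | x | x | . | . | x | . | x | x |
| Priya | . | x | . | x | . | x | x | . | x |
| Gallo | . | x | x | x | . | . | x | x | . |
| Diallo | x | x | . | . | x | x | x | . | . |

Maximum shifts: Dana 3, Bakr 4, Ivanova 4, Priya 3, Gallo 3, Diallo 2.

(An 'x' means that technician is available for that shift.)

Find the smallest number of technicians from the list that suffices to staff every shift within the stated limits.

3

10 slots to fill and no one can take more than 4, so at least ⌈10/4⌉ = 3 technicians are needed.
Dana, Ivanova, and Priya alone can cover everything: Block 1→Dana, Block 2→Ivanova, Block 3→Dana, Block 4→Priya, Block 5→Dana, Block 6→Ivanova+Priya, Block 7→Priya, Block 8→Ivanova, Block 9→Ivanova.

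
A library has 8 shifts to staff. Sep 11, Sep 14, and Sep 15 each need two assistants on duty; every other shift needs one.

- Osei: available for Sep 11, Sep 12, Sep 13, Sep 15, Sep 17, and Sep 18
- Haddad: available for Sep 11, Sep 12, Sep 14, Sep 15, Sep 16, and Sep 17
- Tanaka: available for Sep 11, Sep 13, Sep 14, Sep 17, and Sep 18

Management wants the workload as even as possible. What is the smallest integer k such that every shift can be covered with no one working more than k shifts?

4

With 3 assistants and 11 worker-slots to fill, someone must work at least ⌈11/3⌉ = 4 shifts, so k ≥ 4.
k = 4 works: Sep 11→Haddad+Tanaka, Sep 12→Osei, Sep 13→Osei, Sep 14→Haddad+Tanaka, Sep 15→Osei+Haddad, Sep 16→Haddad, Sep 17→Tanaka, Sep 18→Osei.
Loads: Osei 4, Haddad 4, Tanaka 3 — all ≤ 4.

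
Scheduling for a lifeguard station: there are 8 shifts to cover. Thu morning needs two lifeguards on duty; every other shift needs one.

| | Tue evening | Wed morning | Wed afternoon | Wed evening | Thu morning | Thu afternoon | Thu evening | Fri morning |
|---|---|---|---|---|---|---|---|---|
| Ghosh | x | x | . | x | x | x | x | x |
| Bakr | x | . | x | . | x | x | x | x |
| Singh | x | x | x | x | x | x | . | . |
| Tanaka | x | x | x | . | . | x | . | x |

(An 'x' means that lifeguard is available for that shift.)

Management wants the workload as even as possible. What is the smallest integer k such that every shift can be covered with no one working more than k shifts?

With 4 lifeguards and 9 worker-slots to fill, someone must work at least ⌈9/4⌉ = 3 shifts, so k ≥ 3.
k = 3 works: Tue evening→Singh, Wed morning→Ghosh, Wed afternoon→Bakr, Wed evening→Ghosh, Thu morning→Bakr+Singh, Thu afternoon→Singh, Thu evening→Ghosh, Fri morning→Bakr.
Loads: Ghosh 3, Bakr 3, Singh 3, Tanaka 0 — all ≤ 3.

3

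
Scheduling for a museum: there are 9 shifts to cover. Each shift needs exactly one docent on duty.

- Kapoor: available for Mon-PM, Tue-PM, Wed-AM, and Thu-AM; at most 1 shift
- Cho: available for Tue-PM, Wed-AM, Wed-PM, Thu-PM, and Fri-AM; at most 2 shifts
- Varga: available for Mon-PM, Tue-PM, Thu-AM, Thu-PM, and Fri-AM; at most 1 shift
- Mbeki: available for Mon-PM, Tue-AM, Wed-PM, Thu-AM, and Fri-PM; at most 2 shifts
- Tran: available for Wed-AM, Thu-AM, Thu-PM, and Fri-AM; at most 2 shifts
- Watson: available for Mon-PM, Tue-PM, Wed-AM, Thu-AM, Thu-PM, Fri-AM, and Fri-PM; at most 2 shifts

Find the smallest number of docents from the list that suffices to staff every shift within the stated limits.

9 slots to fill and no one can take more than 2, so at least ⌈9/2⌉ = 5 docents are needed.
Kapoor, Cho, Mbeki, Tran, and Watson alone can cover everything: Mon-PM→Kapoor, Tue-AM→Mbeki, Tue-PM→Cho, Wed-AM→Watson, Wed-PM→Cho, Thu-AM→Watson, Thu-PM→Tran, Fri-AM→Tran, Fri-PM→Mbeki.

5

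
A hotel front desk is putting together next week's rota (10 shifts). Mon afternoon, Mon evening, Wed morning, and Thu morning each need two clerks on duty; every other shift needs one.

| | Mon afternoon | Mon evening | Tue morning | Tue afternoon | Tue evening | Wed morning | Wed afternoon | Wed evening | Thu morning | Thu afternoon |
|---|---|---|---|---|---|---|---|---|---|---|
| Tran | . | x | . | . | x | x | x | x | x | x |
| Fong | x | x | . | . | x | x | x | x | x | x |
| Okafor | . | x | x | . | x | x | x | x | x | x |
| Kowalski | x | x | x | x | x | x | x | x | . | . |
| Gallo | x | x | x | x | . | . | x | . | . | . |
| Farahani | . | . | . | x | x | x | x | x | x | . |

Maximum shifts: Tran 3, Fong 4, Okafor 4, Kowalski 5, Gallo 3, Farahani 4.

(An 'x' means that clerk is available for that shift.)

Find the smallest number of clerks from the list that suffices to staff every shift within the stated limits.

14 slots to fill and no one can take more than 5, so at least ⌈14/5⌉ = 3 clerks are needed.
Any 3 clerks together have capacity at most 5+4+4 = 13 < 14 slots, so 3 can never suffice.
Tran, Fong, Okafor, and Kowalski alone can cover everything: Mon afternoon→Fong+Kowalski, Mon evening→Okafor+Kowalski, Tue morning→Okafor, Tue afternoon→Kowalski, Tue evening→Tran, Wed morning→Okafor+Kowalski, Wed afternoon→Fong, Wed evening→Fong, Thu morning→Tran+Fong, Thu afternoon→Tran.

4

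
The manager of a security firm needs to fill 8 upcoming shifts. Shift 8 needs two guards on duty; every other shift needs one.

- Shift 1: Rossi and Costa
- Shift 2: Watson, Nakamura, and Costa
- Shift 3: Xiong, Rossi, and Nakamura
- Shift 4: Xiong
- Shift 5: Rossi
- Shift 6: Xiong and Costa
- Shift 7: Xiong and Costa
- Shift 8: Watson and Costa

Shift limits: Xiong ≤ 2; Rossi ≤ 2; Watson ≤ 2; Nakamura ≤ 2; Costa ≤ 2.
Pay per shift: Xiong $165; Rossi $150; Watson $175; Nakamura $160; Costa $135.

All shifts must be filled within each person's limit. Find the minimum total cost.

Shift 4 can only be covered by Xiong, so that assignment is forced.
Shift 5 can only be covered by Rossi, so that assignment is forced.
Shift 8 can only be covered by Watson and Costa, so that assignment is forced.
Picking the cheapest available guard for each shift independently would cost $1315, but that ignores the shift limits.
An optimal schedule: Shift 1→Rossi, Shift 2→Nakamura, Shift 3→Nakamura, Shift 4→Xiong, Shift 5→Rossi, Shift 6→Costa, Shift 7→Xiong, Shift 8→Costa+Watson.
Total: 150 + 160 + 160 + 165 + 150 + 135 + 165 + 135 + 175 = $1395.

$1395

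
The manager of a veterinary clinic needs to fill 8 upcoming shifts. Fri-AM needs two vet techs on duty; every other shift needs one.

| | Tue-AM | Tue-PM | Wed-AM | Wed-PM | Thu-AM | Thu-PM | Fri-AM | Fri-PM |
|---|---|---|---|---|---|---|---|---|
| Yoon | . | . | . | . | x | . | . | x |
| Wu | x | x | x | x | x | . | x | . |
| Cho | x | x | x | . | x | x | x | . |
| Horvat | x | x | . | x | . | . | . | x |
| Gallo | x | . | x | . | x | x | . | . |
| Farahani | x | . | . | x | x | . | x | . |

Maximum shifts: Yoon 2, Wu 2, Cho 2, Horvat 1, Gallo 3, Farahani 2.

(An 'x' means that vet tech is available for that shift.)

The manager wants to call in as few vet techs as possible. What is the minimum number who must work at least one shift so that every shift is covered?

9 slots to fill and no one can take more than 3, so at least ⌈9/3⌉ = 3 vet techs are needed.
Any 3 vet techs together have capacity at most 3+2+2 = 7 < 9 slots, so 3 can never suffice.
Yoon, Wu, Cho, and Gallo alone can cover everything: Tue-AM→Gallo, Tue-PM→Cho, Wed-AM→Gallo, Wed-PM→Wu, Thu-AM→Yoon, Thu-PM→Gallo, Fri-AM→Wu+Cho, Fri-PM→Yoon.

4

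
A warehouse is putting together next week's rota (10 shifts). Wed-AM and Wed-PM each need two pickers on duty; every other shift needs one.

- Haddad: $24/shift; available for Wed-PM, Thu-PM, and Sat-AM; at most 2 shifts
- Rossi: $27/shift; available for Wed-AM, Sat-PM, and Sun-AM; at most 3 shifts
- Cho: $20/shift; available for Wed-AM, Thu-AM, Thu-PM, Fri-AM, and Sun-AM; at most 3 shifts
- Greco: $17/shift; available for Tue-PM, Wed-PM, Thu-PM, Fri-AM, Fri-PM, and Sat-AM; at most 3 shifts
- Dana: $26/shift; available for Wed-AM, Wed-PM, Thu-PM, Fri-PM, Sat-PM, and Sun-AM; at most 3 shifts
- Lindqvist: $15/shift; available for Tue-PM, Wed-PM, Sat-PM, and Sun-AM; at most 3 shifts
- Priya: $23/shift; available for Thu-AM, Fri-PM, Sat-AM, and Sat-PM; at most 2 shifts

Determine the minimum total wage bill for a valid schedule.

$228

Picking the cheapest available picker for each shift independently would cost $211, but that ignores the shift limits.
An optimal schedule: Tue-PM→Lindqvist, Wed-AM→Cho+Dana, Wed-PM→Lindqvist+Greco, Thu-AM→Cho, Thu-PM→Cho, Fri-AM→Greco, Fri-PM→Greco, Sat-AM→Priya, Sat-PM→Priya, Sun-AM→Lindqvist.
Total: 15 + 20 + 26 + 15 + 17 + 20 + 20 + 17 + 17 + 23 + 23 + 15 = $228.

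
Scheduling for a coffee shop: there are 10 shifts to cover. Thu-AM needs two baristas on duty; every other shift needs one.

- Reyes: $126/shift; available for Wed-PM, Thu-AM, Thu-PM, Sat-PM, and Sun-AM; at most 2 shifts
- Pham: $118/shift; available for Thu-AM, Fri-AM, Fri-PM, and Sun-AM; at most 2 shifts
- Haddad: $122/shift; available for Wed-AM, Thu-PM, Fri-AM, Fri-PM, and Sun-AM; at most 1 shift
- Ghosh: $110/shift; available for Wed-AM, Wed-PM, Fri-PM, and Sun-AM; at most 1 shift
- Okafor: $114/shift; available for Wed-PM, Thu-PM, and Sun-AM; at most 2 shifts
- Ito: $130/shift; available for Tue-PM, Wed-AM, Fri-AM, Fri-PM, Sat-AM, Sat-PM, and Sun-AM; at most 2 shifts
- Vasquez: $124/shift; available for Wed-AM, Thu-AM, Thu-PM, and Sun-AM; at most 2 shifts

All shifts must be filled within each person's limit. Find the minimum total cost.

$1330

Tue-PM can only be covered by Ito, so that assignment is forced.
Sat-AM can only be covered by Ito, so that assignment is forced.
Picking the cheapest available barista for each shift independently would cost $1300, but that ignores the shift limits.
An optimal schedule: Tue-PM→Ito, Wed-AM→Vasquez, Wed-PM→Ghosh, Thu-AM→Pham+Vasquez, Thu-PM→Okafor, Fri-AM→Pham, Fri-PM→Haddad, Sat-AM→Ito, Sat-PM→Reyes, Sun-AM→Okafor.
Total: 130 + 124 + 110 + 118 + 124 + 114 + 118 + 122 + 130 + 126 + 114 = $1330.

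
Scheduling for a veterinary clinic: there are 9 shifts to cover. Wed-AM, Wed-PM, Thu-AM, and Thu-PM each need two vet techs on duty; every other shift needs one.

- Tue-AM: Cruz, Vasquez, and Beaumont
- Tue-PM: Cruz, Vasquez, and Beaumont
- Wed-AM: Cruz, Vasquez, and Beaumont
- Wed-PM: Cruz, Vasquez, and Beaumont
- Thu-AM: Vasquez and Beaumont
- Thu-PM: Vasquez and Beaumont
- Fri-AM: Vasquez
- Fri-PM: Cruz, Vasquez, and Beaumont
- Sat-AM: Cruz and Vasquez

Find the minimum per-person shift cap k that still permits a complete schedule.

5

With 3 vet techs and 13 worker-slots to fill, someone must work at least ⌈13/3⌉ = 5 shifts, so k ≥ 5.
k = 5 works: Tue-AM→Cruz, Tue-PM→Cruz, Wed-AM→Cruz+Vasquez, Wed-PM→Cruz+Vasquez, Thu-AM→Vasquez+Beaumont, Thu-PM→Vasquez+Beaumont, Fri-AM→Vasquez, Fri-PM→Beaumont, Sat-AM→Cruz.
Loads: Cruz 5, Vasquez 5, Beaumont 3 — all ≤ 5.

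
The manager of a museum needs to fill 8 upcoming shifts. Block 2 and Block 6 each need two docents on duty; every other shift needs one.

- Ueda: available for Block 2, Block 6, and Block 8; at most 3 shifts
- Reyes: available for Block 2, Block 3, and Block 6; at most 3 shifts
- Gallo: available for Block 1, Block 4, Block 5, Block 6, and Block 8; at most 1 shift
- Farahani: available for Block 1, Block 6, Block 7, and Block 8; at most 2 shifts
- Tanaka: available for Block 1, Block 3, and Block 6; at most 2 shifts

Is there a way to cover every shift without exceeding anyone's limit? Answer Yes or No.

Total capacity is 11 and 10 slots are needed, so capacity alone doesn't rule it out.
Shifts {Block 4, Block 5} need 2 worker-slots in total, but the docents available for any of those shifts (Gallo) can supply at most 1 among them. So no valid schedule exists.

No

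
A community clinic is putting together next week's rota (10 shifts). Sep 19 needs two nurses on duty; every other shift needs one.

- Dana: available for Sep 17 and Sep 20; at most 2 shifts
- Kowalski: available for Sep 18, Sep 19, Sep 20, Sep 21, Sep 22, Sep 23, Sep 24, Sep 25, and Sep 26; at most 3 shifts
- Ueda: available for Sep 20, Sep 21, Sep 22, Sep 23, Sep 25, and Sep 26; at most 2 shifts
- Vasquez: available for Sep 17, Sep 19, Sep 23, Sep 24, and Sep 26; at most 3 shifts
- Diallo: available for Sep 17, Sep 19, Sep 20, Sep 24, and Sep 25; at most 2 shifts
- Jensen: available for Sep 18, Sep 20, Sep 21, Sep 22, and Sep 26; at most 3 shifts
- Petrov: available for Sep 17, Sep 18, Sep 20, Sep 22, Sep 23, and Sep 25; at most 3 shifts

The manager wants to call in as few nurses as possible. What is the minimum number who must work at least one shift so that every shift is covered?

11 slots to fill and no one can take more than 3, so at least ⌈11/3⌉ = 4 nurses are needed.
Dana, Kowalski, Vasquez, and Jensen alone can cover everything: Sep 17→Dana, Sep 18→Kowalski, Sep 19→Kowalski+Vasquez, Sep 20→Dana, Sep 21→Jensen, Sep 22→Jensen, Sep 23→Vasquez, Sep 24→Vasquez, Sep 25→Kowalski, Sep 26→Jensen.

4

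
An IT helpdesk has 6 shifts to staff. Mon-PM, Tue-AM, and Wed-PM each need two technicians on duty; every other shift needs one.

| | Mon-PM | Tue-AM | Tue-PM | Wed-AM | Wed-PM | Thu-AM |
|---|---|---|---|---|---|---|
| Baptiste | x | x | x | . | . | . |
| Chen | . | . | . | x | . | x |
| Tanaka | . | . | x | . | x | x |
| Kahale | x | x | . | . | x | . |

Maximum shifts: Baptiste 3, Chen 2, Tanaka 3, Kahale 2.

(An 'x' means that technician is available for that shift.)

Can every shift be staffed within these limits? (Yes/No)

No

Total capacity is 10 and 9 slots are needed, so capacity alone doesn't rule it out.
Shifts {Mon-PM, Tue-AM, Wed-PM} need 6 worker-slots in total, but the technicians available for any of those shifts (Baptiste, Tanaka, and Kahale) can supply at most 5 among them. So no valid schedule exists.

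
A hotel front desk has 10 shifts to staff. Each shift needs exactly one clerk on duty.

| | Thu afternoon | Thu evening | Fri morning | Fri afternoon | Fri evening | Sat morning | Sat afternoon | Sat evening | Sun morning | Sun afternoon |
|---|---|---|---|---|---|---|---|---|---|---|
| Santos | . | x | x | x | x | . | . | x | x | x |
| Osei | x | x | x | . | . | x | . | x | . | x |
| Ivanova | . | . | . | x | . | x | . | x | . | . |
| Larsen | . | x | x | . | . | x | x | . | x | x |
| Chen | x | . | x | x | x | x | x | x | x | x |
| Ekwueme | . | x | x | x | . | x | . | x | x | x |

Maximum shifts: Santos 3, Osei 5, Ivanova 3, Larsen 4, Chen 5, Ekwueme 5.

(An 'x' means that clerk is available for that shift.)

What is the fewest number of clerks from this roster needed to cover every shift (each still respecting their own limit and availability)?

10 slots to fill and no one can take more than 5, so at least ⌈10/5⌉ = 2 clerks are needed.
Osei and Chen alone can cover everything: Thu afternoon→Osei, Thu evening→Osei, Fri morning→Osei, Fri afternoon→Chen, Fri evening→Chen, Sat morning→Osei, Sat afternoon→Chen, Sat evening→Osei, Sun morning→Chen, Sun afternoon→Chen.

2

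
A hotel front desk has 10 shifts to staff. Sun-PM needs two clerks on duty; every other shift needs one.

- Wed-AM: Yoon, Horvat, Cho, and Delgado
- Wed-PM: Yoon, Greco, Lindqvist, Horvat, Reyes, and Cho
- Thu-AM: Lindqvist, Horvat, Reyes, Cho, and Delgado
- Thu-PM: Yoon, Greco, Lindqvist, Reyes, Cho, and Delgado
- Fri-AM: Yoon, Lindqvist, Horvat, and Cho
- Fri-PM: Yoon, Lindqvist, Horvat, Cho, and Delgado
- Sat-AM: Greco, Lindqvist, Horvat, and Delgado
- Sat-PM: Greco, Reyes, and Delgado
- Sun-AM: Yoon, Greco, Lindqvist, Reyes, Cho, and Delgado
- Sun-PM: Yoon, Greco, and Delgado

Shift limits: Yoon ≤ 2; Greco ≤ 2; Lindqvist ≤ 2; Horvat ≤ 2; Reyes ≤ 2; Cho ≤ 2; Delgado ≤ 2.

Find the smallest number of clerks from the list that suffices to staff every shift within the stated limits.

6

11 slots to fill and no one can take more than 2, so at least ⌈11/2⌉ = 6 clerks are needed.
Yoon, Greco, Lindqvist, Horvat, Reyes, and Cho alone can cover everything: Wed-AM→Yoon, Wed-PM→Cho, Thu-AM→Lindqvist, Thu-PM→Reyes, Fri-AM→Horvat, Fri-PM→Horvat, Sat-AM→Lindqvist, Sat-PM→Greco, Sun-AM→Reyes, Sun-PM→Yoon+Greco.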